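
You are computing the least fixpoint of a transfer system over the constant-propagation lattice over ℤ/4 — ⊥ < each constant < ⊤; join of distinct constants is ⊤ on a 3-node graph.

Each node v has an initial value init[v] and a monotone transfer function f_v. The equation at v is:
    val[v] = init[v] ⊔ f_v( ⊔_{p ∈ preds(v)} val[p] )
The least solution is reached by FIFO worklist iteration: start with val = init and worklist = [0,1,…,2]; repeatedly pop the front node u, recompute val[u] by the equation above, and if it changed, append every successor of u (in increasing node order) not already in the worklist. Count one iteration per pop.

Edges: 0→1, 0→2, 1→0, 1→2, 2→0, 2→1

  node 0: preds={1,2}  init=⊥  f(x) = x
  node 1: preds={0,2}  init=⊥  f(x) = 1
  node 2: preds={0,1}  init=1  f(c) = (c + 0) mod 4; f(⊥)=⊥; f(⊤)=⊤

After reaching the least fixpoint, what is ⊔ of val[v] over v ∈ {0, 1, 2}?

Trace (4 dequeues):
  [1] u=0 | in 1 | out 1 | prev ⊥ | push {}
  [2] u=1 | in 1 | out 1 | prev ⊥ | push {0}
  [3] u=2 | in 1 | out 1 | ==
  [4] u=0 | in 1 | out 1 | ==

Converged values:
  [0] 1
  [1] 1
  [2] 1

1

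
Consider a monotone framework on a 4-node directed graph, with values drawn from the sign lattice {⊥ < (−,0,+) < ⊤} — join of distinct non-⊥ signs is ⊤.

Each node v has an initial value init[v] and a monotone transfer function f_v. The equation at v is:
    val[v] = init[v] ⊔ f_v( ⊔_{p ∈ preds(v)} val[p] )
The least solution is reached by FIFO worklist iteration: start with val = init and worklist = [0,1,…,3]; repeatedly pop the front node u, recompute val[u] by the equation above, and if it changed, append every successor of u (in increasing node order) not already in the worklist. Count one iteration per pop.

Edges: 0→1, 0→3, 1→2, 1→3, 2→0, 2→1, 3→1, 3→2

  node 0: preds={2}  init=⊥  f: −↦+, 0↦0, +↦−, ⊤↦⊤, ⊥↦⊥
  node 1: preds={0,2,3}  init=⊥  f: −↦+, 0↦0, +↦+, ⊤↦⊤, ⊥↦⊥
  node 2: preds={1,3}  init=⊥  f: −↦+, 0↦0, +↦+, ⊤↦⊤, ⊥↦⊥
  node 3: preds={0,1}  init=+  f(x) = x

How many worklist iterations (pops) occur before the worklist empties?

12

Iteration log — 12 steps:
  step 1. node 0  ⊔preds=⊥  new=⊥  stable
  step 2. node 1  ⊔preds=+  new=+  old=⊥  +wl: 
  step 3. node 2  ⊔preds=+  new=+  old=⊥  +wl: 0,1
  step 4. node 3  ⊔preds=+  new=+  stable
  step 5. node 0  ⊔preds=+  new=−  old=⊥  +wl: 3
  step 6. node 1  ⊔preds=⊤  new=⊤  old=+  +wl: 2
  step 7. node 3  ⊔preds=⊤  new=⊤  old=+  +wl: 1
  step 8. node 2  ⊔preds=⊤  new=⊤  old=+  +wl: 0
  step 9. node 1  ⊔preds=⊤  new=⊤  stable
  step 10. node 0  ⊔preds=⊤  new=⊤  old=−  +wl: 1,3
  step 11. node 1  ⊔preds=⊤  new=⊤  stable
  step 12. node 3  ⊔preds=⊤  new=⊤  stable

Least fixpoint reached:
  node 0: ⊤
  node 1: ⊤
  node 2: ⊤
  node 3: ⊤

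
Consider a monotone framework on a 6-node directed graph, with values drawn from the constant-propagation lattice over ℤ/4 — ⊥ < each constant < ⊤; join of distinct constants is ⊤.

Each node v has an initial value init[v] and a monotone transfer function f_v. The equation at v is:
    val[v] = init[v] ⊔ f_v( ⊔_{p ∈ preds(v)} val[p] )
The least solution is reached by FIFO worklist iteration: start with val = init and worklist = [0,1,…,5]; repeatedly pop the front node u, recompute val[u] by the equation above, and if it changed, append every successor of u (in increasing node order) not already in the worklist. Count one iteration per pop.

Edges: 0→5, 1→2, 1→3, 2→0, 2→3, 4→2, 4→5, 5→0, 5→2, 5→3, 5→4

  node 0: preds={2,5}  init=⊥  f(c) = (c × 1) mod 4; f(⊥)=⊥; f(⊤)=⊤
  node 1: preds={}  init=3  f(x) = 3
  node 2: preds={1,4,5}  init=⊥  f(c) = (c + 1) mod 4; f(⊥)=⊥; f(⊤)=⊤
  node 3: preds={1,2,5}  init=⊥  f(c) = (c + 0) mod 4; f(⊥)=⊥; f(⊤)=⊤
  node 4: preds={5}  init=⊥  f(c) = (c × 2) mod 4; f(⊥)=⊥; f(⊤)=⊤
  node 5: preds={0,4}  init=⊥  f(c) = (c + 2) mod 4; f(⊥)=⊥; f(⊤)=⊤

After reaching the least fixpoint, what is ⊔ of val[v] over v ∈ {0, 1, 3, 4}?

Trace (19 dequeues):
  [1] u=0 | in ⊥ | out ⊥ | ==
  [2] u=1 | in ⊥ | out 3 | ==
  [3] u=2 | in 3 | out 0 | prev ⊥ | push {0}
  [4] u=3 | in ⊤ | out ⊤ | prev ⊥ | push {}
  [5] u=4 | in ⊥ | out ⊥ | ==
  [6] u=5 | in ⊥ | out ⊥ | ==
  [7] u=0 | in 0 | out 0 | prev ⊥ | push {5}
  [8] u=5 | in 0 | out 2 | prev ⊥ | push {0,2,3,4}
  [9] u=0 | in ⊤ | out ⊤ | prev 0 | push {5}
  [10] u=2 | in ⊤ | out ⊤ | prev 0 | push {0}
  [11] u=3 | in ⊤ | out ⊤ | ==
  [12] u=4 | in 2 | out 0 | prev ⊥ | push {2}
  [13] u=5 | in ⊤ | out ⊤ | prev 2 | push {3,4}
  [14] u=0 | in ⊤ | out ⊤ | ==
  [15] u=2 | in ⊤ | out ⊤ | ==
  [16] u=3 | in ⊤ | out ⊤ | ==
  [17] u=4 | in ⊤ | out ⊤ | prev 0 | push {2,5}
  [18] u=2 | in ⊤ | out ⊤ | ==
  [19] u=5 | in ⊤ | out ⊤ | ==

Converged values:
  [0] ⊤
  [1] 3
  [2] ⊤
  [3] ⊤
  [4] ⊤
  [5] ⊤

⊤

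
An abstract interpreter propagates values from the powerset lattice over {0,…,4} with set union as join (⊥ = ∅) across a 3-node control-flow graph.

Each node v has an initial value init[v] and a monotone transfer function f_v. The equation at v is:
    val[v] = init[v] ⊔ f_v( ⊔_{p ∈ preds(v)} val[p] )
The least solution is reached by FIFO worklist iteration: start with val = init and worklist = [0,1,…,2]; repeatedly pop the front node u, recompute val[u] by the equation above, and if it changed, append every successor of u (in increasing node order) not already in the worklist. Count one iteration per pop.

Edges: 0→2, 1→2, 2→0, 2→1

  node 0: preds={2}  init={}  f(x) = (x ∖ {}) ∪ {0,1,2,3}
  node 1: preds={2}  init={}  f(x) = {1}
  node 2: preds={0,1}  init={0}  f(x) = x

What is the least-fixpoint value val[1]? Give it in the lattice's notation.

Iteration log — 5 steps:
  step 1. node 0  ⊔preds={0}  new={0,1,2,3}  old={}  +wl: 
  step 2. node 1  ⊔preds={0}  new={1}  old={}  +wl: 
  step 3. node 2  ⊔preds={0,1,2,3}  new={0,1,2,3}  old={0}  +wl: 0,1
  step 4. node 0  ⊔preds={0,1,2,3}  new={0,1,2,3}  stable
  step 5. node 1  ⊔preds={0,1,2,3}  new={1}  stable

Least fixpoint reached:
  node 0: {0,1,2,3}
  node 1: {1}
  node 2: {0,1,2,3}

{1}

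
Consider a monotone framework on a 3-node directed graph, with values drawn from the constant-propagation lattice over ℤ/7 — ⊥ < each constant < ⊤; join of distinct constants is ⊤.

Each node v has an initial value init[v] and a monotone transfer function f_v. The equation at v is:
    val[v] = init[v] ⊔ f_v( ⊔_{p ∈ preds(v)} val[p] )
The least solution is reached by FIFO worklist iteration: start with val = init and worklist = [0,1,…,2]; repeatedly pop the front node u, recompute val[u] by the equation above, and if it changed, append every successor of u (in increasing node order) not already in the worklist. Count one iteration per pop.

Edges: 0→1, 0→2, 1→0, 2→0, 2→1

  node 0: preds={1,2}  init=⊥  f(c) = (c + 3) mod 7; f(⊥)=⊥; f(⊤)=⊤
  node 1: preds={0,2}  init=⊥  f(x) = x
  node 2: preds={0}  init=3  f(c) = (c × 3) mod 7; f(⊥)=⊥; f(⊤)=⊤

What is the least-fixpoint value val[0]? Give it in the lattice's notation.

⊤

Trace (6 dequeues):
  [1] u=0 | in 3 | out 6 | prev ⊥ | push {}
  [2] u=1 | in ⊤ | out ⊤ | prev ⊥ | push {0}
  [3] u=2 | in 6 | out ⊤ | prev 3 | push {1}
  [4] u=0 | in ⊤ | out ⊤ | prev 6 | push {2}
  [5] u=1 | in ⊤ | out ⊤ | ==
  [6] u=2 | in ⊤ | out ⊤ | ==

Converged values:
  [0] ⊤
  [1] ⊤
  [2] ⊤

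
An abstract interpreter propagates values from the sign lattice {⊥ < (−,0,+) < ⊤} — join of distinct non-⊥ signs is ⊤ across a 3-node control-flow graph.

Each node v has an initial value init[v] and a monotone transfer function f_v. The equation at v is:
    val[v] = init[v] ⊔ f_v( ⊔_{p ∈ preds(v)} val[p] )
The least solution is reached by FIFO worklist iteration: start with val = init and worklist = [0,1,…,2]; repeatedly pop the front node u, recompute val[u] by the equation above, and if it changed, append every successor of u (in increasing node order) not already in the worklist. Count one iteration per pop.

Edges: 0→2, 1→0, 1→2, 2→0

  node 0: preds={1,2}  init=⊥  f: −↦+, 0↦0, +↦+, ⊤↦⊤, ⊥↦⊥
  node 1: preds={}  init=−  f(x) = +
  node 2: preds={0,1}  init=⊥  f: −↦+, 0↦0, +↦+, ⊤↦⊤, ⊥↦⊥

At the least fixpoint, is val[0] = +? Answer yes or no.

no

Iteration log — 5 steps:
  step 1. node 0  ⊔preds=−  new=+  old=⊥  +wl: 
  step 2. node 1  ⊔preds=⊥  new=⊤  old=−  +wl: 0
  step 3. node 2  ⊔preds=⊤  new=⊤  old=⊥  +wl: 
  step 4. node 0  ⊔preds=⊤  new=⊤  old=+  +wl: 2
  step 5. node 2  ⊔preds=⊤  new=⊤  stable

Least fixpoint reached:
  node 0: ⊤
  node 1: ⊤
  node 2: ⊤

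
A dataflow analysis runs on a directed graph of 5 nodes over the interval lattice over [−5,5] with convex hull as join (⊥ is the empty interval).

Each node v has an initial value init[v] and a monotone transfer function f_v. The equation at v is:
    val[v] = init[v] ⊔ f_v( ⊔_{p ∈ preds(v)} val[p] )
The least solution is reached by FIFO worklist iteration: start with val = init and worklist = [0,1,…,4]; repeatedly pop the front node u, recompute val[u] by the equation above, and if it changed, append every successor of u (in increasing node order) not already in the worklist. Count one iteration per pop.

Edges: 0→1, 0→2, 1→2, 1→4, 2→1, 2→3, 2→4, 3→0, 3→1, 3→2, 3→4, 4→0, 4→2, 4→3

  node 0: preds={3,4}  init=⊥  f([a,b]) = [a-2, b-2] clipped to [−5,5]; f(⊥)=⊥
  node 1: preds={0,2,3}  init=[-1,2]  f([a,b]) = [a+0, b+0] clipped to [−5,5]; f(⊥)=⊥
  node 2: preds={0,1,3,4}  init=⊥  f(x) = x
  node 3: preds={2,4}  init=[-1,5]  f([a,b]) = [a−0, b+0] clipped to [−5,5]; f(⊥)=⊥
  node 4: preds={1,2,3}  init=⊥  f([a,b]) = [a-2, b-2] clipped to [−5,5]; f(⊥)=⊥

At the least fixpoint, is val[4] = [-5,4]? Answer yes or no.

no

Worklist (13 pops):
  #1 pop 0: in=[-1,5] → [-3,3] (was ⊥); enqueue []
  #2 pop 1: in=[-3,5] → [-3,5] (was [-1,2]); enqueue []
  #3 pop 2: in=[-3,5] → [-3,5] (was ⊥); enqueue [1]
  #4 pop 3: in=[-3,5] → [-3,5] (was [-1,5]); enqueue [0,2]
  #5 pop 4: in=[-3,5] → [-5,3] (was ⊥); enqueue [3]
  #6 pop 1: in=[-3,5] → [-3,5] (no change)
  #7 pop 0: in=[-5,5] → [-5,3] (was [-3,3]); enqueue [1]
  #8 pop 2: in=[-5,5] → [-5,5] (was [-3,5]); enqueue [4]
  #9 pop 3: in=[-5,5] → [-5,5] (was [-3,5]); enqueue [0,2]
  #10 pop 1: in=[-5,5] → [-5,5] (was [-3,5]); enqueue []
  #11 pop 4: in=[-5,5] → [-5,3] (no change)
  #12 pop 0: in=[-5,5] → [-5,3] (no change)
  #13 pop 2: in=[-5,5] → [-5,5] (no change)

Fixpoint:
  val[0] = [-5,3]
  val[1] = [-5,5]
  val[2] = [-5,5]
  val[3] = [-5,5]
  val[4] = [-5,3]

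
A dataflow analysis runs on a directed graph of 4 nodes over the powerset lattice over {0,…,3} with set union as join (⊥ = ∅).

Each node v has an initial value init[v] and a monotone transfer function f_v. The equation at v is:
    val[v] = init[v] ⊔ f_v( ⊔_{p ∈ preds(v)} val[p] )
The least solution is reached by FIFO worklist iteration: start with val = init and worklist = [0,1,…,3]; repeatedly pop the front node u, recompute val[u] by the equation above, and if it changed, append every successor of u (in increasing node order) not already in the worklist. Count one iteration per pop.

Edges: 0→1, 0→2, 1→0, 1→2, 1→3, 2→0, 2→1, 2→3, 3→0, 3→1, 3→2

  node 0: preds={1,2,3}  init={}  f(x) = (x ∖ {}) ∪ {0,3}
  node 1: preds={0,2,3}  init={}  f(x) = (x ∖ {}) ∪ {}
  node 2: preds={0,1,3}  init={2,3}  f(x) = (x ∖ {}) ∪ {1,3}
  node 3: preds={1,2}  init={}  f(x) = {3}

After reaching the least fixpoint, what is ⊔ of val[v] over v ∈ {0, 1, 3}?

Iteration log — 9 steps:
  step 1. node 0  ⊔preds={2,3}  new={0,2,3}  old={}  +wl: 
  step 2. node 1  ⊔preds={0,2,3}  new={0,2,3}  old={}  +wl: 0
  step 3. node 2  ⊔preds={0,2,3}  new={0,1,2,3}  old={2,3}  +wl: 1
  step 4. node 3  ⊔preds={0,1,2,3}  new={3}  old={}  +wl: 2
  step 5. node 0  ⊔preds={0,1,2,3}  new={0,1,2,3}  old={0,2,3}  +wl: 
  step 6. node 1  ⊔preds={0,1,2,3}  new={0,1,2,3}  old={0,2,3}  +wl: 0,3
  step 7. node 2  ⊔preds={0,1,2,3}  new={0,1,2,3}  stable
  step 8. node 0  ⊔preds={0,1,2,3}  new={0,1,2,3}  stable
  step 9. node 3  ⊔preds={0,1,2,3}  new={3}  stable

Least fixpoint reached:
  node 0: {0,1,2,3}
  node 1: {0,1,2,3}
  node 2: {0,1,2,3}
  node 3: {3}

{0,1,2,3}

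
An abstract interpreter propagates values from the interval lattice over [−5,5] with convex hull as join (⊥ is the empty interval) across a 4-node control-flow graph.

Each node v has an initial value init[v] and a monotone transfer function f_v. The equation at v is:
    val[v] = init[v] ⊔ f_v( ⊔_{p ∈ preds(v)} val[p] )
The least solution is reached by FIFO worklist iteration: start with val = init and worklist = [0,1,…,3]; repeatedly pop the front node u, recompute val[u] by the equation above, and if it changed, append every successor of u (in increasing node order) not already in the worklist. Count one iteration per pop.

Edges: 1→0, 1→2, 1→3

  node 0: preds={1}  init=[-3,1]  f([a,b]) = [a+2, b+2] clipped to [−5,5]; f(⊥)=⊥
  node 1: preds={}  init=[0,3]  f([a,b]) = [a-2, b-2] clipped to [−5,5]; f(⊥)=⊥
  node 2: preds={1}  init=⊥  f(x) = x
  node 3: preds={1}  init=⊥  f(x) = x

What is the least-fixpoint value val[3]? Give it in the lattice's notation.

Iteration log — 4 steps:
  step 1. node 0  ⊔preds=[0,3]  new=[-3,5]  old=[-3,1]  +wl: 
  step 2. node 1  ⊔preds=⊥  new=[0,3]  stable
  step 3. node 2  ⊔preds=[0,3]  new=[0,3]  old=⊥  +wl: 
  step 4. node 3  ⊔preds=[0,3]  new=[0,3]  old=⊥  +wl: 

Least fixpoint reached:
  node 0: [-3,5]
  node 1: [0,3]
  node 2: [0,3]
  node 3: [0,3]

[0,3]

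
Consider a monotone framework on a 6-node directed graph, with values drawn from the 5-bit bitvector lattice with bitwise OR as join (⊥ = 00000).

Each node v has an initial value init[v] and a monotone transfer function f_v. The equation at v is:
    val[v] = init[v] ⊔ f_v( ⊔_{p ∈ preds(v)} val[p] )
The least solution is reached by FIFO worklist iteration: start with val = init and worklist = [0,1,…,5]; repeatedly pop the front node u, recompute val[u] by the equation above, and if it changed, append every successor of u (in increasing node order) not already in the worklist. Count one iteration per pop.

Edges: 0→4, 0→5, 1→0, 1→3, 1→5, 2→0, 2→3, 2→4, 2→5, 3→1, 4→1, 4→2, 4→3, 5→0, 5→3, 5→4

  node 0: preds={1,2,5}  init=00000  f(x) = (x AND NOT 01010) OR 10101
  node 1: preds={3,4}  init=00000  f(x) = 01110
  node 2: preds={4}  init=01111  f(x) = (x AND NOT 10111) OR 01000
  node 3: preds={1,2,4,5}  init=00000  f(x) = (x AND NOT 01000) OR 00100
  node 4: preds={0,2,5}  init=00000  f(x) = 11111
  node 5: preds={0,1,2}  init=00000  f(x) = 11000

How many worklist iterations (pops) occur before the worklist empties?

12

Iteration log — 12 steps:
  step 1. node 0  ⊔preds=01111  new=10101  old=00000  +wl: 
  step 2. node 1  ⊔preds=00000  new=01110  old=00000  +wl: 0
  step 3. node 2  ⊔preds=00000  new=01111  stable
  step 4. node 3  ⊔preds=01111  new=00111  old=00000  +wl: 1
  step 5. node 4  ⊔preds=11111  new=11111  old=00000  +wl: 2,3
  step 6. node 5  ⊔preds=11111  new=11000  old=00000  +wl: 4
  step 7. node 0  ⊔preds=11111  new=10101  stable
  step 8. node 1  ⊔preds=11111  new=01110  stable
  step 9. node 2  ⊔preds=11111  new=01111  stable
  step 10. node 3  ⊔preds=11111  new=10111  old=00111  +wl: 1
  step 11. node 4  ⊔preds=11111  new=11111  stable
  step 12. node 1  ⊔preds=11111  new=01110  stable

Least fixpoint reached:
  node 0: 10101
  node 1: 01110
  node 2: 01111
  node 3: 10111
  node 4: 11111
  node 5: 11000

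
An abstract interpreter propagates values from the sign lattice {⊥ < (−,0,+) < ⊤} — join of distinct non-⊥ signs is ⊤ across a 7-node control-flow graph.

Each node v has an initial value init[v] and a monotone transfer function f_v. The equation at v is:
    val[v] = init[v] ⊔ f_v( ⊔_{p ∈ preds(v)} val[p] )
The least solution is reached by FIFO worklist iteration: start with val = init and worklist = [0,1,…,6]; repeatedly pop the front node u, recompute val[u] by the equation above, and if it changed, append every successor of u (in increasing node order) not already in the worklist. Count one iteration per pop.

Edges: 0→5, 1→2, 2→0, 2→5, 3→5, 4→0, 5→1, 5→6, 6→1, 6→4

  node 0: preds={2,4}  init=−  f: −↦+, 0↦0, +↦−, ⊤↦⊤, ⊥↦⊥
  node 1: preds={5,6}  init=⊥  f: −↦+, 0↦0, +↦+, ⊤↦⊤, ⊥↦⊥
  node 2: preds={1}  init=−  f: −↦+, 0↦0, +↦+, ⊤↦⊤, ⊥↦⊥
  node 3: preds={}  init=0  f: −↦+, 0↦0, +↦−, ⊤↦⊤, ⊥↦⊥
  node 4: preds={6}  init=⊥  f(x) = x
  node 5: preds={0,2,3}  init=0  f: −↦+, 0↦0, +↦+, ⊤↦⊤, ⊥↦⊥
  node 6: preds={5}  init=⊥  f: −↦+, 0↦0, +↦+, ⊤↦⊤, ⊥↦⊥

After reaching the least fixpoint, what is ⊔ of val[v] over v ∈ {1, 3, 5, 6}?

Trace (12 dequeues):
  [1] u=0 | in − | out ⊤ | prev − | push {}
  [2] u=1 | in 0 | out 0 | prev ⊥ | push {}
  [3] u=2 | in 0 | out ⊤ | prev − | push {0}
  [4] u=3 | in ⊥ | out 0 | ==
  [5] u=4 | in ⊥ | out ⊥ | ==
  [6] u=5 | in ⊤ | out ⊤ | prev 0 | push {1}
  [7] u=6 | in ⊤ | out ⊤ | prev ⊥ | push {4}
  [8] u=0 | in ⊤ | out ⊤ | ==
  [9] u=1 | in ⊤ | out ⊤ | prev 0 | push {2}
  [10] u=4 | in ⊤ | out ⊤ | prev ⊥ | push {0}
  [11] u=2 | in ⊤ | out ⊤ | ==
  [12] u=0 | in ⊤ | out ⊤ | ==

Converged values:
  [0] ⊤
  [1] ⊤
  [2] ⊤
  [3] 0
  [4] ⊤
  [5] ⊤
  [6] ⊤

⊤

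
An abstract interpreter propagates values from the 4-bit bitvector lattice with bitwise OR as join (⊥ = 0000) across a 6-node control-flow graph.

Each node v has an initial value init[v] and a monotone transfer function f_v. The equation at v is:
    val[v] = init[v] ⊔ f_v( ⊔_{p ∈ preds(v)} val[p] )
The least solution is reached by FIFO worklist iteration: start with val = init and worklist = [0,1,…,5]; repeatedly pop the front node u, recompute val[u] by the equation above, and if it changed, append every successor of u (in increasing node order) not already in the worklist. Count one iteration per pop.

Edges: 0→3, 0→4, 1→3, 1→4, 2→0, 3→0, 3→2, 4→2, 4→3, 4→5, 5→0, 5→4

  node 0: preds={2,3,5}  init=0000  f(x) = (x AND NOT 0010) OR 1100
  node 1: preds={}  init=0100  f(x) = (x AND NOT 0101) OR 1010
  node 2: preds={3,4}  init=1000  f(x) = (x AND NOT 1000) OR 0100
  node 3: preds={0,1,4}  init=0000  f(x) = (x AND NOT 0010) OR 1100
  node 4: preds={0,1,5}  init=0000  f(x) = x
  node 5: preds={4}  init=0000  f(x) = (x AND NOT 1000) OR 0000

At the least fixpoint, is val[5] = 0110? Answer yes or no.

Worklist (11 pops):
  #1 pop 0: in=1000 → 1100 (was 0000); enqueue []
  #2 pop 1: in=0000 → 1110 (was 0100); enqueue []
  #3 pop 2: in=0000 → 1100 (was 1000); enqueue [0]
  #4 pop 3: in=1110 → 1100 (was 0000); enqueue [2]
  #5 pop 4: in=1110 → 1110 (was 0000); enqueue [3]
  #6 pop 5: in=1110 → 0110 (was 0000); enqueue [4]
  #7 pop 0: in=1110 → 1100 (no change)
  #8 pop 2: in=1110 → 1110 (was 1100); enqueue [0]
  #9 pop 3: in=1110 → 1100 (no change)
  #10 pop 4: in=1110 → 1110 (no change)
  #11 pop 0: in=1110 → 1100 (no change)

Fixpoint:
  val[0] = 1100
  val[1] = 1110
  val[2] = 1110
  val[3] = 1100
  val[4] = 1110
  val[5] = 0110

yes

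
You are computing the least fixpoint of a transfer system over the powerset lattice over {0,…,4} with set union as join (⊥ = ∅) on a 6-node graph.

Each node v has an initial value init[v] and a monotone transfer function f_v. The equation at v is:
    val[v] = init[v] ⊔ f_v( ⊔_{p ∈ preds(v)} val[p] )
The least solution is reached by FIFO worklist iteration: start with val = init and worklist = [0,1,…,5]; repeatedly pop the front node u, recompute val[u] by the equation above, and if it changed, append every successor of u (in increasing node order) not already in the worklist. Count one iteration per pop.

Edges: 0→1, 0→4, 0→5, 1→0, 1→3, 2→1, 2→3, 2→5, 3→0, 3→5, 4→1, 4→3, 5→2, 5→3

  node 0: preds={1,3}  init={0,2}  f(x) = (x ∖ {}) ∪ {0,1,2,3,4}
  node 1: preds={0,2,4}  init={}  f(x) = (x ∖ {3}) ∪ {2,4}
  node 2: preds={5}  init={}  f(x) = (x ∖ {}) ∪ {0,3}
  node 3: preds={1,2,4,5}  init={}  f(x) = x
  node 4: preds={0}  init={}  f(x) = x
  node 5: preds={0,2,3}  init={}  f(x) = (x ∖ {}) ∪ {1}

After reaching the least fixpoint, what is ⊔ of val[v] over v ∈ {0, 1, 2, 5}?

Trace (13 dequeues):
  [1] u=0 | in {} | out {0,1,2,3,4} | prev {0,2} | push {}
  [2] u=1 | in {0,1,2,3,4} | out {0,1,2,4} | prev {} | push {0}
  [3] u=2 | in {} | out {0,3} | prev {} | push {1}
  [4] u=3 | in {0,1,2,3,4} | out {0,1,2,3,4} | prev {} | push {}
  [5] u=4 | in {0,1,2,3,4} | out {0,1,2,3,4} | prev {} | push {3}
  [6] u=5 | in {0,1,2,3,4} | out {0,1,2,3,4} | prev {} | push {2}
  [7] u=0 | in {0,1,2,3,4} | out {0,1,2,3,4} | ==
  [8] u=1 | in {0,1,2,3,4} | out {0,1,2,4} | ==
  [9] u=3 | in {0,1,2,3,4} | out {0,1,2,3,4} | ==
  [10] u=2 | in {0,1,2,3,4} | out {0,1,2,3,4} | prev {0,3} | push {1,3,5}
  [11] u=1 | in {0,1,2,3,4} | out {0,1,2,4} | ==
  [12] u=3 | in {0,1,2,3,4} | out {0,1,2,3,4} | ==
  [13] u=5 | in {0,1,2,3,4} | out {0,1,2,3,4} | ==

Converged values:
  [0] {0,1,2,3,4}
  [1] {0,1,2,4}
  [2] {0,1,2,3,4}
  [3] {0,1,2,3,4}
  [4] {0,1,2,3,4}
  [5] {0,1,2,3,4}

{0,1,2,3,4}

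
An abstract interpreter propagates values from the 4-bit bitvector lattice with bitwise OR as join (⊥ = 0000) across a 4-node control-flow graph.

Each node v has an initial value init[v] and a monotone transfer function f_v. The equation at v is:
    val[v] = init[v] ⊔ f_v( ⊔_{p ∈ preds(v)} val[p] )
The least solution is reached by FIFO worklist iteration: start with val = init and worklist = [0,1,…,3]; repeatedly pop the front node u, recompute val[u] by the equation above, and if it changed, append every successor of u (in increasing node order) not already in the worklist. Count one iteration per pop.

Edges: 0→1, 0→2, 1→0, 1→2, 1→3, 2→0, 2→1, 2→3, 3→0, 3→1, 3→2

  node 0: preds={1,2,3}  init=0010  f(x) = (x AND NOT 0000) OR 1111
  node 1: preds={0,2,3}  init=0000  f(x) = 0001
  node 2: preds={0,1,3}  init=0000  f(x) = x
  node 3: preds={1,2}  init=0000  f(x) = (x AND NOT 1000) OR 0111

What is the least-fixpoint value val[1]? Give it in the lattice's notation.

0001

Trace (7 dequeues):
  [1] u=0 | in 0000 | out 1111 | prev 0010 | push {}
  [2] u=1 | in 1111 | out 0001 | prev 0000 | push {0}
  [3] u=2 | in 1111 | out 1111 | prev 0000 | push {1}
  [4] u=3 | in 1111 | out 0111 | prev 0000 | push {2}
  [5] u=0 | in 1111 | out 1111 | ==
  [6] u=1 | in 1111 | out 0001 | ==
  [7] u=2 | in 1111 | out 1111 | ==

Converged values:
  [0] 1111
  [1] 0001
  [2] 1111
  [3] 0111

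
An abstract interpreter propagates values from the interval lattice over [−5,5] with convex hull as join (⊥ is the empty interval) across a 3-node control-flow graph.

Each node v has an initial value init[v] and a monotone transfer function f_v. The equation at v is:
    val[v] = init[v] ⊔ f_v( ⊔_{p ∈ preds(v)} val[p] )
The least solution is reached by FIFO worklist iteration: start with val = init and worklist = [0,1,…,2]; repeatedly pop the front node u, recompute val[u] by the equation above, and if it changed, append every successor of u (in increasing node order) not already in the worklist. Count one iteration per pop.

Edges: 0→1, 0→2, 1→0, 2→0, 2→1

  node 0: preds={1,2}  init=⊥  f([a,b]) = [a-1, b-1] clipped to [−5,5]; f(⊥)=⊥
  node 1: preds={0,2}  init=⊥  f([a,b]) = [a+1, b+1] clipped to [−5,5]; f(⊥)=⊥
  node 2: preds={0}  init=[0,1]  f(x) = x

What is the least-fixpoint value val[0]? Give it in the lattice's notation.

Worklist (17 pops):
  #1 pop 0: in=[0,1] → [-1,0] (was ⊥); enqueue []
  #2 pop 1: in=[-1,1] → [0,2] (was ⊥); enqueue [0]
  #3 pop 2: in=[-1,0] → [-1,1] (was [0,1]); enqueue [1]
  #4 pop 0: in=[-1,2] → [-2,1] (was [-1,0]); enqueue [2]
  #5 pop 1: in=[-2,1] → [-1,2] (was [0,2]); enqueue [0]
  #6 pop 2: in=[-2,1] → [-2,1] (was [-1,1]); enqueue [1]
  #7 pop 0: in=[-2,2] → [-3,1] (was [-2,1]); enqueue [2]
  #8 pop 1: in=[-3,1] → [-2,2] (was [-1,2]); enqueue [0]
  #9 pop 2: in=[-3,1] → [-3,1] (was [-2,1]); enqueue [1]
  #10 pop 0: in=[-3,2] → [-4,1] (was [-3,1]); enqueue [2]
  #11 pop 1: in=[-4,1] → [-3,2] (was [-2,2]); enqueue [0]
  #12 pop 2: in=[-4,1] → [-4,1] (was [-3,1]); enqueue [1]
  #13 pop 0: in=[-4,2] → [-5,1] (was [-4,1]); enqueue [2]
  #14 pop 1: in=[-5,1] → [-4,2] (was [-3,2]); enqueue [0]
  #15 pop 2: in=[-5,1] → [-5,1] (was [-4,1]); enqueue [1]
  #16 pop 0: in=[-5,2] → [-5,1] (no change)
  #17 pop 1: in=[-5,1] → [-4,2] (no change)

Fixpoint:
  val[0] = [-5,1]
  val[1] = [-4,2]
  val[2] = [-5,1]

[-5,1]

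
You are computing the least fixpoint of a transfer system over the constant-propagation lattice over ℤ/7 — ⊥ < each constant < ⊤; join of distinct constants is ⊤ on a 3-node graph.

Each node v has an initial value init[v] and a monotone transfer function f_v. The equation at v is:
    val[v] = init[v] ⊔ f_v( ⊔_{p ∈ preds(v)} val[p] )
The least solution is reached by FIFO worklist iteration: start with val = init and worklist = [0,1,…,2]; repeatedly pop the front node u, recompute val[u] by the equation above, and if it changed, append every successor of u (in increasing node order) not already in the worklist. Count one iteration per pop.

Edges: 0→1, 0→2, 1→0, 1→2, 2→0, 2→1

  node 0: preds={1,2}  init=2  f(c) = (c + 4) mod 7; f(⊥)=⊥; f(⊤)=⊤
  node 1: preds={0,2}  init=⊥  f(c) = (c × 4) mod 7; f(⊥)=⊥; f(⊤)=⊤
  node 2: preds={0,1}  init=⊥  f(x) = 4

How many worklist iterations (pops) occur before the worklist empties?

Trace (7 dequeues):
  [1] u=0 | in ⊥ | out 2 | ==
  [2] u=1 | in 2 | out 1 | prev ⊥ | push {0}
  [3] u=2 | in ⊤ | out 4 | prev ⊥ | push {1}
  [4] u=0 | in ⊤ | out ⊤ | prev 2 | push {2}
  [5] u=1 | in ⊤ | out ⊤ | prev 1 | push {0}
  [6] u=2 | in ⊤ | out 4 | ==
  [7] u=0 | in ⊤ | out ⊤ | ==

Converged values:
  [0] ⊤
  [1] ⊤
  [2] 4

7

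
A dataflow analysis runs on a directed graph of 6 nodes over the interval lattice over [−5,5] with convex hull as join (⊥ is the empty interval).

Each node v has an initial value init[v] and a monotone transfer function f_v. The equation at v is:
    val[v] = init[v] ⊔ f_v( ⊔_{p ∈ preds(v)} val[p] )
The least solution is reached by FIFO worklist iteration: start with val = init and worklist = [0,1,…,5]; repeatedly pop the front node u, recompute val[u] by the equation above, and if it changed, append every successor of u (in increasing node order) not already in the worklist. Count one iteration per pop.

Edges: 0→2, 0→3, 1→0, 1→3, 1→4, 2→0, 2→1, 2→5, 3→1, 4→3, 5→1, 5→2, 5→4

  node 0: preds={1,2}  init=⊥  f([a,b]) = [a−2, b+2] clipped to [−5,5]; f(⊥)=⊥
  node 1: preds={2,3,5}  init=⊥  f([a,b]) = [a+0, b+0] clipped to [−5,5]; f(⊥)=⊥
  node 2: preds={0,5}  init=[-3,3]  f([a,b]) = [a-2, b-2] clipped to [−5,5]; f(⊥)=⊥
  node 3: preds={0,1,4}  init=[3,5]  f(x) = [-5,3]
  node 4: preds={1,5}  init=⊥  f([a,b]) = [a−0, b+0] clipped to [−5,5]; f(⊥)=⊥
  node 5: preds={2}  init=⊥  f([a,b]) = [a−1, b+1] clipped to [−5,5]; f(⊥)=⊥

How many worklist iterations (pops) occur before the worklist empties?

13

Trace (13 dequeues):
  [1] u=0 | in [-3,3] | out [-5,5] | prev ⊥ | push {}
  [2] u=1 | in [-3,5] | out [-3,5] | prev ⊥ | push {0}
  [3] u=2 | in [-5,5] | out [-5,3] | prev [-3,3] | push {1}
  [4] u=3 | in [-5,5] | out [-5,5] | prev [3,5] | push {}
  [5] u=4 | in [-3,5] | out [-3,5] | prev ⊥ | push {3}
  [6] u=5 | in [-5,3] | out [-5,4] | prev ⊥ | push {2,4}
  [7] u=0 | in [-5,5] | out [-5,5] | ==
  [8] u=1 | in [-5,5] | out [-5,5] | prev [-3,5] | push {0}
  [9] u=3 | in [-5,5] | out [-5,5] | ==
  [10] u=2 | in [-5,5] | out [-5,3] | ==
  [11] u=4 | in [-5,5] | out [-5,5] | prev [-3,5] | push {3}
  [12] u=0 | in [-5,5] | out [-5,5] | ==
  [13] u=3 | in [-5,5] | out [-5,5] | ==

Converged values:
  [0] [-5,5]
  [1] [-5,5]
  [2] [-5,3]
  [3] [-5,5]
  [4] [-5,5]
  [5] [-5,4]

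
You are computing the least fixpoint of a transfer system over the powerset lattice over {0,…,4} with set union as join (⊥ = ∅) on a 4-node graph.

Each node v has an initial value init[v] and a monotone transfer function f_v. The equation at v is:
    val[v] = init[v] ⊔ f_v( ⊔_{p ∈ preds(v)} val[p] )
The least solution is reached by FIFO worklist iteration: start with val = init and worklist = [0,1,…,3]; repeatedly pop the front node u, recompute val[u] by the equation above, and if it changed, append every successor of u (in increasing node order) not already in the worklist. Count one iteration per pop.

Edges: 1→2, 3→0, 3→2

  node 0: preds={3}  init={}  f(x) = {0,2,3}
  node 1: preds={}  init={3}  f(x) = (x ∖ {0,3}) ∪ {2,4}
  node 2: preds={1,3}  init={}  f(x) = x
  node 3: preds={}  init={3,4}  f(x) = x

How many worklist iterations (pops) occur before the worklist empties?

Iteration log — 4 steps:
  step 1. node 0  ⊔preds={3,4}  new={0,2,3}  old={}  +wl: 
  step 2. node 1  ⊔preds={}  new={2,3,4}  old={3}  +wl: 
  step 3. node 2  ⊔preds={2,3,4}  new={2,3,4}  old={}  +wl: 
  step 4. node 3  ⊔preds={}  new={3,4}  stable

Least fixpoint reached:
  node 0: {0,2,3}
  node 1: {2,3,4}
  node 2: {2,3,4}
  node 3: {3,4}

4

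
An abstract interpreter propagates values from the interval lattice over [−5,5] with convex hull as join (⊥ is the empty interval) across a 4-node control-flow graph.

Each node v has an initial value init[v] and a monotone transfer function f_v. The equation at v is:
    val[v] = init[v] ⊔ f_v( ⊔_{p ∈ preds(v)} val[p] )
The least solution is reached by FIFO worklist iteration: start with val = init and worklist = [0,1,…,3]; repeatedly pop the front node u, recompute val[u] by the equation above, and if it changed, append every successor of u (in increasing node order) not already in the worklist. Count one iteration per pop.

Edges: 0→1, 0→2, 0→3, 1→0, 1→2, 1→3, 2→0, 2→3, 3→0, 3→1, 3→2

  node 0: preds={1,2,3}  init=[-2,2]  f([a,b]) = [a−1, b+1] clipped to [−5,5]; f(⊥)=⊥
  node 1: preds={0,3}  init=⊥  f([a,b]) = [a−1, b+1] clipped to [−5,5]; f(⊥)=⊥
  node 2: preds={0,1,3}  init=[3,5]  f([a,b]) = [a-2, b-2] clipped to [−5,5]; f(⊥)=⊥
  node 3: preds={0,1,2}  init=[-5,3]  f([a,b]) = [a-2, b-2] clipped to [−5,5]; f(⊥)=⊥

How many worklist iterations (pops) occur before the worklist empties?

5

Trace (5 dequeues):
  [1] u=0 | in [-5,5] | out [-5,5] | prev [-2,2] | push {}
  [2] u=1 | in [-5,5] | out [-5,5] | prev ⊥ | push {0}
  [3] u=2 | in [-5,5] | out [-5,5] | prev [3,5] | push {}
  [4] u=3 | in [-5,5] | out [-5,3] | ==
  [5] u=0 | in [-5,5] | out [-5,5] | ==

Converged values:
  [0] [-5,5]
  [1] [-5,5]
  [2] [-5,5]
  [3] [-5,3]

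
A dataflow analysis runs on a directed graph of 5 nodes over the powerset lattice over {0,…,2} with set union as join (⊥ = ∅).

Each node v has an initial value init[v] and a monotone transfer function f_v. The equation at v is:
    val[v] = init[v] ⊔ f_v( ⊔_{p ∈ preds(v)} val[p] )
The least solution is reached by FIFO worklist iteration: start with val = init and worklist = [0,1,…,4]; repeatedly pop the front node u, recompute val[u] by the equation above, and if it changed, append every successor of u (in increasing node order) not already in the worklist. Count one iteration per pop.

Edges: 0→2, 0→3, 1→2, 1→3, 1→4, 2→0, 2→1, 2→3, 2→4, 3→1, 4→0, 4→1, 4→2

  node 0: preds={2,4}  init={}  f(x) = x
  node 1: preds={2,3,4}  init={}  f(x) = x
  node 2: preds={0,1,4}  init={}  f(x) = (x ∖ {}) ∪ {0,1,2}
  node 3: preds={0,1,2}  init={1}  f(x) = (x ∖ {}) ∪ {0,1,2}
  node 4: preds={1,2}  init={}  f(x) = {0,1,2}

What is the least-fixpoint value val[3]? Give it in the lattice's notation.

Worklist (10 pops):
  #1 pop 0: in={} → {} (no change)
  #2 pop 1: in={1} → {1} (was {}); enqueue []
  #3 pop 2: in={1} → {0,1,2} (was {}); enqueue [0,1]
  #4 pop 3: in={0,1,2} → {0,1,2} (was {1}); enqueue []
  #5 pop 4: in={0,1,2} → {0,1,2} (was {}); enqueue [2]
  #6 pop 0: in={0,1,2} → {0,1,2} (was {}); enqueue [3]
  #7 pop 1: in={0,1,2} → {0,1,2} (was {1}); enqueue [4]
  #8 pop 2: in={0,1,2} → {0,1,2} (no change)
  #9 pop 3: in={0,1,2} → {0,1,2} (no change)
  #10 pop 4: in={0,1,2} → {0,1,2} (no change)

Fixpoint:
  val[0] = {0,1,2}
  val[1] = {0,1,2}
  val[2] = {0,1,2}
  val[3] = {0,1,2}
  val[4] = {0,1,2}

{0,1,2}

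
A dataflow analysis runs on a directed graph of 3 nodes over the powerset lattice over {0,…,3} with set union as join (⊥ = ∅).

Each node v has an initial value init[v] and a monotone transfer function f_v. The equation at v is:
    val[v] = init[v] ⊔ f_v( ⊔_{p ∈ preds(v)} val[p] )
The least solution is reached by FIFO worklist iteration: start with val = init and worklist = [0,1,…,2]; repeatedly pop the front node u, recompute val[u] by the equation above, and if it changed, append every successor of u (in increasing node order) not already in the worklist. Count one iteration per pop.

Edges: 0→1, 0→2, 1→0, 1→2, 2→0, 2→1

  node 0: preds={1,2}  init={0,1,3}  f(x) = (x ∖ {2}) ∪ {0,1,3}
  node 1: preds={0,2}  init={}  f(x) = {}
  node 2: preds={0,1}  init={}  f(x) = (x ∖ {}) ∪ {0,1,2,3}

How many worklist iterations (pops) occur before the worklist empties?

Iteration log — 5 steps:
  step 1. node 0  ⊔preds={}  new={0,1,3}  stable
  step 2. node 1  ⊔preds={0,1,3}  new={}  stable
  step 3. node 2  ⊔preds={0,1,3}  new={0,1,2,3}  old={}  +wl: 0,1
  step 4. node 0  ⊔preds={0,1,2,3}  new={0,1,3}  stable
  step 5. node 1  ⊔preds={0,1,2,3}  new={}  stable

Least fixpoint reached:
  node 0: {0,1,3}
  node 1: {}
  node 2: {0,1,2,3}

5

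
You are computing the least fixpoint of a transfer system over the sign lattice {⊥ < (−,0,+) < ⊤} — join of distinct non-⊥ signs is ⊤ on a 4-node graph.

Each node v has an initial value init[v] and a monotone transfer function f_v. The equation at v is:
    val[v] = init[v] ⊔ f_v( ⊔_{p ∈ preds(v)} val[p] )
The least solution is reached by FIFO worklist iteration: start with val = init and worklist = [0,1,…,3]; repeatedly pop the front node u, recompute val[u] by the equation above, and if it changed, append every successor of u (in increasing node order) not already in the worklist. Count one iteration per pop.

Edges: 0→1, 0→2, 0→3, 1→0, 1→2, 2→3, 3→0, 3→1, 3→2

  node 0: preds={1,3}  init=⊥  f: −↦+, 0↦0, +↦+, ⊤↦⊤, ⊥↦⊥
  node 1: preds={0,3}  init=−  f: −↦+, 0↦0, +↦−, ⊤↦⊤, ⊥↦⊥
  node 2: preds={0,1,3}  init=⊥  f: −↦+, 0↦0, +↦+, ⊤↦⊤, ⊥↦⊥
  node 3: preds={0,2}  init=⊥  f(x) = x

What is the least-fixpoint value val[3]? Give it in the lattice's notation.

⊤

Iteration log — 9 steps:
  step 1. node 0  ⊔preds=−  new=+  old=⊥  +wl: 
  step 2. node 1  ⊔preds=+  new=−  stable
  step 3. node 2  ⊔preds=⊤  new=⊤  old=⊥  +wl: 
  step 4. node 3  ⊔preds=⊤  new=⊤  old=⊥  +wl: 0,1,2
  step 5. node 0  ⊔preds=⊤  new=⊤  old=+  +wl: 3
  step 6. node 1  ⊔preds=⊤  new=⊤  old=−  +wl: 0
  step 7. node 2  ⊔preds=⊤  new=⊤  stable
  step 8. node 3  ⊔preds=⊤  new=⊤  stable
  step 9. node 0  ⊔preds=⊤  new=⊤  stable

Least fixpoint reached:
  node 0: ⊤
  node 1: ⊤
  node 2: ⊤
  node 3: ⊤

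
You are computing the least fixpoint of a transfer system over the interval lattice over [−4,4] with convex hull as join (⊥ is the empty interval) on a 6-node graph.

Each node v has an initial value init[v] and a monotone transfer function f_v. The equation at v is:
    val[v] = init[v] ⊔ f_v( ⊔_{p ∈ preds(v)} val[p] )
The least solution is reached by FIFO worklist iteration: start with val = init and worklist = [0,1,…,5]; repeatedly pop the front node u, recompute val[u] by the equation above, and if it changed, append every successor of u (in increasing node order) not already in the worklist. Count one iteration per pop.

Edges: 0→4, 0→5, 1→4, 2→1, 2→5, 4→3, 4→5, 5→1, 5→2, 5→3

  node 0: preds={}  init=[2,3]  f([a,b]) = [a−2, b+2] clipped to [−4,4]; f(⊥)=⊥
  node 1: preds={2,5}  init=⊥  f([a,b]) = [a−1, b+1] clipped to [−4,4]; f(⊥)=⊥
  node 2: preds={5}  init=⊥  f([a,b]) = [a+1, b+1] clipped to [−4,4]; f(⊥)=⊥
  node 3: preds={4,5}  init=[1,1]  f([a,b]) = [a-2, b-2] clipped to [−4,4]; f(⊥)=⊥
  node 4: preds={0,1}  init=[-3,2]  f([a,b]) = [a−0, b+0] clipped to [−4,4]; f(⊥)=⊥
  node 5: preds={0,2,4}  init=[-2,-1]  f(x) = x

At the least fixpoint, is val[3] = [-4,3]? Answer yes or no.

Trace (17 dequeues):
  [1] u=0 | in ⊥ | out [2,3] | ==
  [2] u=1 | in [-2,-1] | out [-3,0] | prev ⊥ | push {}
  [3] u=2 | in [-2,-1] | out [-1,0] | prev ⊥ | push {1}
  [4] u=3 | in [-3,2] | out [-4,1] | prev [1,1] | push {}
  [5] u=4 | in [-3,3] | out [-3,3] | prev [-3,2] | push {3}
  [6] u=5 | in [-3,3] | out [-3,3] | prev [-2,-1] | push {2}
  [7] u=1 | in [-3,3] | out [-4,4] | prev [-3,0] | push {4}
  [8] u=3 | in [-3,3] | out [-4,1] | ==
  [9] u=2 | in [-3,3] | out [-2,4] | prev [-1,0] | push {1,5}
  [10] u=4 | in [-4,4] | out [-4,4] | prev [-3,3] | push {3}
  [11] u=1 | in [-3,4] | out [-4,4] | ==
  [12] u=5 | in [-4,4] | out [-4,4] | prev [-3,3] | push {1,2}
  [13] u=3 | in [-4,4] | out [-4,2] | prev [-4,1] | push {}
  [14] u=1 | in [-4,4] | out [-4,4] | ==
  [15] u=2 | in [-4,4] | out [-3,4] | prev [-2,4] | push {1,5}
  [16] u=1 | in [-4,4] | out [-4,4] | ==
  [17] u=5 | in [-4,4] | out [-4,4] | ==

Converged values:
  [0] [2,3]
  [1] [-4,4]
  [2] [-3,4]
  [3] [-4,2]
  [4] [-4,4]
  [5] [-4,4]

no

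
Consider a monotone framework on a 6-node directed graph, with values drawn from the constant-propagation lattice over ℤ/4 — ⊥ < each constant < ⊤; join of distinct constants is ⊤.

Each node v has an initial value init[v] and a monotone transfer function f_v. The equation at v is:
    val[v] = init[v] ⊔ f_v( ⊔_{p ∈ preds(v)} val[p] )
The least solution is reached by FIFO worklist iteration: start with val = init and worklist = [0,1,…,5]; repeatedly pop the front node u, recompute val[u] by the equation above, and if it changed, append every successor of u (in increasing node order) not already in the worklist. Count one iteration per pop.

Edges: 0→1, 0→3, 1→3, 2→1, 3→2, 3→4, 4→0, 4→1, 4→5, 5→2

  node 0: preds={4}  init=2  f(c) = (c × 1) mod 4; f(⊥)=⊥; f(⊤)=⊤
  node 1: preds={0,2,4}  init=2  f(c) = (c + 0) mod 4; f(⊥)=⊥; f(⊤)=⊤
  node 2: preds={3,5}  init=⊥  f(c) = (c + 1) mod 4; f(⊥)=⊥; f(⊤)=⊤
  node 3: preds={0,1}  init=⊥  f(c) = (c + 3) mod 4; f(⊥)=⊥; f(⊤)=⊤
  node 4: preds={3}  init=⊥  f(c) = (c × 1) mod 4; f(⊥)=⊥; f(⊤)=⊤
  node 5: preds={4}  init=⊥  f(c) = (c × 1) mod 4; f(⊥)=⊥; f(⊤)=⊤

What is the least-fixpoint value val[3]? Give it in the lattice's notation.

⊤

Worklist (16 pops):
  #1 pop 0: in=⊥ → 2 (no change)
  #2 pop 1: in=2 → 2 (no change)
  #3 pop 2: in=⊥ → ⊥ (no change)
  #4 pop 3: in=2 → 1 (was ⊥); enqueue [2]
  #5 pop 4: in=1 → 1 (was ⊥); enqueue [0,1]
  #6 pop 5: in=1 → 1 (was ⊥); enqueue []
  #7 pop 2: in=1 → 2 (was ⊥); enqueue []
  #8 pop 0: in=1 → ⊤ (was 2); enqueue [3]
  #9 pop 1: in=⊤ → ⊤ (was 2); enqueue []
  #10 pop 3: in=⊤ → ⊤ (was 1); enqueue [2,4]
  #11 pop 2: in=⊤ → ⊤ (was 2); enqueue [1]
  #12 pop 4: in=⊤ → ⊤ (was 1); enqueue [0,5]
  #13 pop 1: in=⊤ → ⊤ (no change)
  #14 pop 0: in=⊤ → ⊤ (no change)
  #15 pop 5: in=⊤ → ⊤ (was 1); enqueue [2]
  #16 pop 2: in=⊤ → ⊤ (no change)

Fixpoint:
  val[0] = ⊤
  val[1] = ⊤
  val[2] = ⊤
  val[3] = ⊤
  val[4] = ⊤
  val[5] = ⊤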